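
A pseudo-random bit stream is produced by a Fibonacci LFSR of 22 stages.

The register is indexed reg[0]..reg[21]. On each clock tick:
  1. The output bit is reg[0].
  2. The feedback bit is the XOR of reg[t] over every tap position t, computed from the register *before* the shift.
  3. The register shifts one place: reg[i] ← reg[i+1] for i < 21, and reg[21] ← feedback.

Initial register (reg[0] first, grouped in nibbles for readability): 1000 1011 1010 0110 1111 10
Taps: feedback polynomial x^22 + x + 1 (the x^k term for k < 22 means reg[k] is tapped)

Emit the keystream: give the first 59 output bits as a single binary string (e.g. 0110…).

10001011101001101111101001110011101011000011101001010011110

k : reg_k → out_k, fb_k
0: 1000101110100110111110 → 1, fb=1
1: 0001011101001101111101 → 0, fb=0
2: 0010111010011011111010 → 0, fb=0
3: 0101110100110111110100 → 0, fb=1
4: 1011101001101111101001 → 1, fb=1
5: 0111010011011111010011 → 0, fb=1
6: 1110100110111110100111 → 1, fb=0
7: 1101001101111101001110 → 1, fb=0
8: 1010011011111010011100 → 1, fb=1
9: 0100110111110100111001 → 0, fb=1
10: 1001101111101001110011 → 1, fb=1
11: 0011011111010011100111 → 0, fb=0
12: 0110111110100111001110 → 0, fb=1
13: 1101111101001110011101 → 1, fb=0
14: 1011111010011100111010 → 1, fb=1
15: 0111110100111001110101 → 0, fb=1
16: 1111101001110011101011 → 1, fb=0
17: 1111010011100111010110 → 1, fb=0
18: 1110100111001110101100 → 1, fb=0
19: 1101001110011101011000 → 1, fb=0
20: 1010011100111010110000 → 1, fb=1
21: 0100111001110101100001 → 0, fb=1
22: 1001110011101011000011 → 1, fb=1
23: 0011100111010110000111 → 0, fb=0
24: 0111001110101100001110 → 0, fb=1
25: 1110011101011000011101 → 1, fb=0
26: 1100111010110000111010 → 1, fb=0
27: 1001110101100001110100 → 1, fb=1
28: 0011101011000011101001 → 0, fb=0
29: 0111010110000111010010 → 0, fb=1
30: 1110101100001110100101 → 1, fb=0
31: 1101011000011101001010 → 1, fb=0
32: 1010110000111010010100 → 1, fb=1
33: 0101100001110100101001 → 0, fb=1
34: 1011000011101001010011 → 1, fb=1
35: 0110000111010010100111 → 0, fb=1
36: 1100001110100101001111 → 1, fb=0
37: 1000011101001010011110 → 1, fb=1
38: 0000111010010100111101 → 0, fb=0
39: 0001110100101001111010 → 0, fb=0
40: 0011101001010011110100 → 0, fb=0
41: 0111010010100111101000 → 0, fb=1
42: 1110100101001111010001 → 1, fb=0
43: 1101001010011110100010 → 1, fb=0
44: 1010010100111101000100 → 1, fb=1
45: 0100101001111010001001 → 0, fb=1
46: 1001010011110100010011 → 1, fb=1
47: 0010100111101000100111 → 0, fb=0
48: 0101001111010001001110 → 0, fb=1
49: 1010011110100010011101 → 1, fb=1
50: 0100111101000100111011 → 0, fb=1
51: 1001111010001001110111 → 1, fb=1
52: 0011110100010011101111 → 0, fb=0
53: 0111101000100111011110 → 0, fb=1
54: 1111010001001110111101 → 1, fb=0
55: 1110100010011101111010 → 1, fb=0
56: 1101000100111011110100 → 1, fb=0
57: 1010001001110111101000 → 1, fb=1
58: 0100010011101111010001 → 0, fb=1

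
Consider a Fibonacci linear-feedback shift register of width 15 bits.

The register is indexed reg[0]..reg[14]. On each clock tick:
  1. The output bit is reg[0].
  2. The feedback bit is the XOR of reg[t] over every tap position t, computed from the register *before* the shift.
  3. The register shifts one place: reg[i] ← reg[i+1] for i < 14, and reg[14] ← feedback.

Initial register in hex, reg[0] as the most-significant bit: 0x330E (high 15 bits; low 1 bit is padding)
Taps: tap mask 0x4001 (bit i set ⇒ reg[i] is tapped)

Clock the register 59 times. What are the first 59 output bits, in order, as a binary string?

00110011000011111011101111101010010110101001100011011001110

k : reg_k → out_k, fb_k
0: 001100110000111 → 0, fb=1
1: 011001100001111 → 0, fb=1
2: 110011000011111 → 1, fb=0
3: 100110000111110 → 1, fb=1
4: 001100001111101 → 0, fb=1
5: 011000011111011 → 0, fb=1
6: 110000111110111 → 1, fb=0
7: 100001111101110 → 1, fb=1
8: 000011111011101 → 0, fb=1
9: 000111110111011 → 0, fb=1
10: 001111101110111 → 0, fb=1
11: 011111011101111 → 0, fb=1
12: 111110111011111 → 1, fb=0
13: 111101110111110 → 1, fb=1
14: 111011101111101 → 1, fb=0
15: 110111011111010 → 1, fb=1
16: 101110111110101 → 1, fb=0
17: 011101111101010 → 0, fb=0
18: 111011111010100 → 1, fb=1
19: 110111110101001 → 1, fb=0
20: 101111101010010 → 1, fb=1
21: 011111010100101 → 0, fb=1
22: 111110101001011 → 1, fb=0
23: 111101010010110 → 1, fb=1
24: 111010100101101 → 1, fb=0
25: 110101001011010 → 1, fb=1
26: 101010010110101 → 1, fb=0
27: 010100101101010 → 0, fb=0
28: 101001011010100 → 1, fb=1
29: 010010110101001 → 0, fb=1
30: 100101101010011 → 1, fb=0
31: 001011010100110 → 0, fb=0
32: 010110101001100 → 0, fb=0
33: 101101010011000 → 1, fb=1
34: 011010100110001 → 0, fb=1
35: 110101001100011 → 1, fb=0
36: 101010011000110 → 1, fb=1
37: 010100110001101 → 0, fb=1
38: 101001100011011 → 1, fb=0
39: 010011000110110 → 0, fb=0
40: 100110001101100 → 1, fb=1
41: 001100011011001 → 0, fb=1
42: 011000110110011 → 0, fb=1
43: 110001101100111 → 1, fb=0
44: 100011011001110 → 1, fb=1
45: 000110110011101 → 0, fb=1
46: 001101100111011 → 0, fb=1
47: 011011001110111 → 0, fb=1
48: 110110011101111 → 1, fb=0
49: 101100111011110 → 1, fb=1
50: 011001110111101 → 0, fb=1
51: 110011101111011 → 1, fb=0
52: 100111011110110 → 1, fb=1
53: 001110111101101 → 0, fb=1
54: 011101111011011 → 0, fb=1
55: 111011110110111 → 1, fb=0
56: 110111101101110 → 1, fb=1
57: 101111011011101 → 1, fb=0
58: 011110110111010 → 0, fb=0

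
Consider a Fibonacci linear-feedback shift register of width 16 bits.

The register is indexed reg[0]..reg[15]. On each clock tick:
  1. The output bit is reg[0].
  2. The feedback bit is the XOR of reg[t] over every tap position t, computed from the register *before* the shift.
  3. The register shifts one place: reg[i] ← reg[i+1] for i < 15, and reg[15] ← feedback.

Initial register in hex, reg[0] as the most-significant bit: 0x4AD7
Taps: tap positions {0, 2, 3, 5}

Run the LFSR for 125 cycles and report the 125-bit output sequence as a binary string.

k : reg_k → out_k, fb_k
0: 0100101011010111 → 0, fb=0
1: 1001010110101110 → 1, fb=1
2: 0010101101011101 → 0, fb=1
3: 0101011010111011 → 0, fb=0
4: 1010110101110110 → 1, fb=1
5: 0101101011101101 → 0, fb=1
6: 1011010111011011 → 1, fb=0
7: 0110101110110110 → 0, fb=1
8: 1101011101101101 → 1, fb=1
9: 1010111011011011 → 1, fb=1
10: 0101110110110111 → 0, fb=0
11: 1011101101101110 → 1, fb=1
12: 0111011011011101 → 0, fb=1
13: 1110110110111011 → 1, fb=1
14: 1101101101110111 → 1, fb=0
15: 1011011011101110 → 1, fb=0
16: 0110110111011100 → 0, fb=0
17: 1101101110111000 → 1, fb=0
18: 1011011101110000 → 1, fb=0
19: 0110111011100000 → 0, fb=0
20: 1101110111000000 → 1, fb=1
21: 1011101110000001 → 1, fb=1
22: 0111011100000011 → 0, fb=1
23: 1110111000000111 → 1, fb=1
24: 1101110000001111 → 1, fb=1
25: 1011100000011111 → 1, fb=1
26: 0111000000111111 → 0, fb=0
27: 1110000001111110 → 1, fb=0
28: 1100000011111100 → 1, fb=1
29: 1000000111111001 → 1, fb=1
30: 0000001111110011 → 0, fb=0
31: 0000011111100110 → 0, fb=1
32: 0000111111001101 → 0, fb=1
33: 0001111110011011 → 0, fb=0
34: 0011111100110110 → 0, fb=1
35: 0111111001101101 → 0, fb=1
36: 1111110011011011 → 1, fb=0
37: 1111100110110110 → 1, fb=1
38: 1111001101101101 → 1, fb=1
39: 1110011011011011 → 1, fb=1
40: 1100110110110111 → 1, fb=0
41: 1001101101101110 → 1, fb=0
42: 0011011011011100 → 0, fb=1
43: 0110110110111001 → 0, fb=0
44: 1101101101110010 → 1, fb=0
45: 1011011011100100 → 1, fb=0
46: 0110110111001000 → 0, fb=0
47: 1101101110010000 → 1, fb=0
48: 1011011100100000 → 1, fb=0
49: 0110111001000000 → 0, fb=0
50: 1101110010000000 → 1, fb=1
51: 1011100100000001 → 1, fb=1
52: 0111001000000011 → 0, fb=0
53: 1110010000000110 → 1, fb=1
54: 1100100000001101 → 1, fb=1
55: 1001000000011011 → 1, fb=0
56: 0010000000110110 → 0, fb=1
57: 0100000001101101 → 0, fb=0
58: 1000000011011010 → 1, fb=1
59: 0000000110110101 → 0, fb=0
60: 0000001101101010 → 0, fb=0
61: 0000011011010100 → 0, fb=1
62: 0000110110101001 → 0, fb=1
63: 0001101101010011 → 0, fb=1
64: 0011011010100111 → 0, fb=1
65: 0110110101001111 → 0, fb=0
66: 1101101010011110 → 1, fb=0
67: 1011010100111100 → 1, fb=0
68: 0110101001111000 → 0, fb=1
69: 1101010011110001 → 1, fb=1
70: 1010100111100011 → 1, fb=0
71: 0101001111000110 → 0, fb=1
72: 1010011110001101 → 1, fb=1
73: 0100111100011011 → 0, fb=1
74: 1001111000110111 → 1, fb=1
75: 0011110001101111 → 0, fb=1
76: 0111100011011111 → 0, fb=0
77: 1111000110111110 → 1, fb=1
78: 1110001101111101 → 1, fb=0
79: 1100011011111010 → 1, fb=0
80: 1000110111110100 → 1, fb=0
81: 0001101111101000 → 0, fb=1
82: 0011011111010001 → 0, fb=1
83: 0110111110100011 → 0, fb=0
84: 1101111101000110 → 1, fb=1
85: 1011111010001101 → 1, fb=0
86: 0111110100011010 → 0, fb=1
87: 1111101000110101 → 1, fb=1
88: 1111010001101011 → 1, fb=0
89: 1110100011010110 → 1, fb=0
90: 1101000110101100 → 1, fb=0
91: 1010001101011000 → 1, fb=0
92: 0100011010110000 → 0, fb=1
93: 1000110101100001 → 1, fb=0
94: 0001101011000010 → 0, fb=1
95: 0011010110000101 → 0, fb=1
96: 0110101100001011 → 0, fb=1
97: 1101011000010111 → 1, fb=1
98: 1010110000101111 → 1, fb=1
99: 0101100001011111 → 0, fb=1
100: 1011000010111111 → 1, fb=1
101: 0110000101111111 → 0, fb=1
102: 1100001011111111 → 1, fb=1
103: 1000010111111111 → 1, fb=0
104: 0000101111111110 → 0, fb=0
105: 0001011111111100 → 0, fb=0
106: 0010111111111000 → 0, fb=0
107: 0101111111110000 → 0, fb=0
108: 1011111111100000 → 1, fb=0
109: 0111111111000000 → 0, fb=1
110: 1111111110000001 → 1, fb=0
111: 1111111100000010 → 1, fb=0
112: 1111111000000100 → 1, fb=0
113: 1111110000001000 → 1, fb=0
114: 1111100000010000 → 1, fb=1
115: 1111000000100001 → 1, fb=1
116: 1110000001000011 → 1, fb=0
117: 1100000010000110 → 1, fb=1
118: 1000000100001101 → 1, fb=1
119: 0000001000011011 → 0, fb=0
120: 0000010000110110 → 0, fb=1
121: 0000100001101101 → 0, fb=0
122: 0001000011011010 → 0, fb=1
123: 0010000110110101 → 0, fb=1
124: 0100001101101011 → 0, fb=0

01001010110101110110110111011100000011111100110110110111001000000011011010100111100011011111010001101011000010111111111000000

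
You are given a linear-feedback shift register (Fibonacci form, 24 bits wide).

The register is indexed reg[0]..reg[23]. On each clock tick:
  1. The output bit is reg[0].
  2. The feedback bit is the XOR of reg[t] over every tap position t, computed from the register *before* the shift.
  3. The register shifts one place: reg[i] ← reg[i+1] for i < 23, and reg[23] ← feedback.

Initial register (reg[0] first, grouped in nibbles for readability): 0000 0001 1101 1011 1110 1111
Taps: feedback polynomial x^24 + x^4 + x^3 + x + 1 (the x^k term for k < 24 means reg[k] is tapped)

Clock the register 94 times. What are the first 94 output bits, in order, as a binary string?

tick  register→output (feedback)
  0  000000011101101111101111→0 (0)
  1  000000111011011111011110→0 (0)
  2  000001110110111110111100→0 (0)
  3  000011101101111101111000→0 (1)
  4  000111011011111011110001→0 (0)
  5  001110110111110111100010→0 (0)
  6  011101101111101111000100→0 (0)
  7  111011011111011110001000→1 (1)
  8  110110111110111100010001→1 (0)
  9  101101111101111000100010→1 (0)
 10  011011111011110001000100→0 (0)
 11  110111110111100010001000→1 (0)
 12  101111101111000100010000→1 (1)
 13  011111011110001000100001→0 (1)
 14  111110111100010001000011→1 (0)
 15  111101111000100010000110→1 (1)
 16  111011110001000100001101→1 (1)
 17  110111100010001000011011→1 (0)
 18  101111000100010000110110→1 (1)
 19  011110001000100001101101→0 (1)
 20  111100010001000011011011→1 (1)
 21  111000100010000110110111→1 (0)
 22  110001000100001101101110→1 (0)
 23  100010001000011011011100→1 (0)
 24  000100010000110110111000→0 (1)
 25  001000100001101101110001→0 (0)
 26  010001000011011011100010→0 (1)
 27  100010000110110111000101→1 (0)
 28  000100001101101110001010→0 (1)
 29  001000011011011100010101→0 (0)
 30  010000110110111000101010→0 (1)
 31  100001101101110001010101→1 (1)
 32  000011011011100010101011→0 (1)
 33  000110110111000101010111→0 (0)
 34  001101101110001010101110→0 (1)
 35  011011011100010101011101→0 (0)
 36  110110111000101010111010→1 (0)
 37  101101110001010101110100→1 (0)
 38  011011100010101011101000→0 (0)
 39  110111000101010111010000→1 (0)
 40  101110001010101110100000→1 (1)
 41  011100010101011101000001→0 (0)
 42  111000101010111010000010→1 (0)
 43  110001010101110100000100→1 (0)
 44  100010101011101000001000→1 (0)
 45  000101010111010000010000→0 (1)
 46  001010101110100000100001→0 (1)
 47  010101011101000001000011→0 (0)
 48  101010111010000010000110→1 (0)
 49  010101110100000100001100→0 (0)
 50  101011101000001000011000→1 (0)
 51  010111010000010000110000→0 (1)
 52  101110100000100001100001→1 (1)
 53  011101000001000011000011→0 (0)
 54  111010000010000110000110→1 (1)
 55  110100000100001100001101→1 (1)
 56  101000001000011000011011→1 (1)
 57  010000010000110000110111→0 (1)
 58  100000100001100001101111→1 (1)
 59  000001000011000011011111→0 (0)
 60  000010000110000110111110→0 (1)
 61  000100001100001101111101→0 (1)
 62  001000011000011011111011→0 (0)
 63  010000110000110111110110→0 (1)
 64  100001100001101111101101→1 (1)
 65  000011000011011111011011→0 (1)
 66  000110000110111110110111→0 (0)
 67  001100001101111101101110→0 (1)
 68  011000011011111011011101→0 (1)
 69  110000110111110110111011→1 (0)
 70  100001101111101101110110→1 (1)
 71  000011011111011011101101→0 (1)
 72  000110111110110111011011→0 (0)
 73  001101111101101110110110→0 (1)
 74  011011111011011101101101→0 (0)
 75  110111110110111011011010→1 (0)
 76  101111101101110110110100→1 (1)
 77  011111011011101101101001→0 (1)
 78  111110110111011011010011→1 (0)
 79  111101101110110110100110→1 (1)
 80  111011011101101101001101→1 (1)
 81  110110111011011010011011→1 (0)
 82  101101110110110100110110→1 (0)
 83  011011101101101001101100→0 (0)
 84  110111011011010011011000→1 (0)
 85  101110110110100110110000→1 (1)
 86  011101101101001101100001→0 (0)
 87  111011011010011011000010→1 (1)
 88  110110110100110110000101→1 (0)
 89  101101101001101100001010→1 (0)
 90  011011010011011000010100→0 (0)
 91  110110100110110000101000→1 (0)
 92  101101001101100001010000→1 (0)
 93  011010011011000010100000→0 (0)

0000000111011011111011110001000100001101101110001010101110100000100001100001101111101101110110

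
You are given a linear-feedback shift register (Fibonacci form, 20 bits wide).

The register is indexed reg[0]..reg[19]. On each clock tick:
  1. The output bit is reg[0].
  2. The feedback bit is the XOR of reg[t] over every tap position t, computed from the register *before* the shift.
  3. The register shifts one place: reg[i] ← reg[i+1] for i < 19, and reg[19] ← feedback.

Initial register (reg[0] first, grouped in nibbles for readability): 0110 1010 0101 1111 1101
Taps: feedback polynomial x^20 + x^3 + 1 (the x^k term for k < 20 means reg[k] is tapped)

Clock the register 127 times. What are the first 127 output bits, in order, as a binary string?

k : reg_k → out_k, fb_k
0: 01101010010111111101 → 0, fb=0
1: 11010100101111111010 → 1, fb=0
2: 10101001011111110100 → 1, fb=1
3: 01010010111111101001 → 0, fb=1
4: 10100101111111010011 → 1, fb=1
5: 01001011111110100111 → 0, fb=0
6: 10010111111101001110 → 1, fb=0
7: 00101111111010011100 → 0, fb=0
8: 01011111110100111000 → 0, fb=1
9: 10111111101001110001 → 1, fb=0
10: 01111111010011100010 → 0, fb=1
11: 11111110100111000101 → 1, fb=0
12: 11111101001110001010 → 1, fb=0
13: 11111010011100010100 → 1, fb=0
14: 11110100111000101000 → 1, fb=0
15: 11101001110001010000 → 1, fb=1
16: 11010011100010100001 → 1, fb=0
17: 10100111000101000010 → 1, fb=1
18: 01001110001010000101 → 0, fb=0
19: 10011100010100001010 → 1, fb=0
20: 00111000101000010100 → 0, fb=1
21: 01110001010000101001 → 0, fb=1
22: 11100010100001010011 → 1, fb=1
23: 11000101000010100111 → 1, fb=1
24: 10001010000101001111 → 1, fb=1
25: 00010100001010011111 → 0, fb=1
26: 00101000010100111111 → 0, fb=0
27: 01010000101001111110 → 0, fb=1
28: 10100001010011111101 → 1, fb=1
29: 01000010100111111011 → 0, fb=0
30: 10000101001111110110 → 1, fb=1
31: 00001010011111101101 → 0, fb=0
32: 00010100111111011010 → 0, fb=1
33: 00101001111110110101 → 0, fb=0
34: 01010011111101101010 → 0, fb=1
35: 10100111111011010101 → 1, fb=1
36: 01001111110110101011 → 0, fb=0
37: 10011111101101010110 → 1, fb=0
38: 00111111011010101100 → 0, fb=1
39: 01111110110101011001 → 0, fb=1
40: 11111101101010110011 → 1, fb=0
41: 11111011010101100110 → 1, fb=0
42: 11110110101011001100 → 1, fb=0
43: 11101101010110011000 → 1, fb=1
44: 11011010101100110001 → 1, fb=0
45: 10110101011001100010 → 1, fb=0
46: 01101010110011000100 → 0, fb=0
47: 11010101100110001000 → 1, fb=0
48: 10101011001100010000 → 1, fb=1
49: 01010110011000100001 → 0, fb=1
50: 10101100110001000011 → 1, fb=1
51: 01011001100010000111 → 0, fb=1
52: 10110011000100001111 → 1, fb=0
53: 01100110001000011110 → 0, fb=0
54: 11001100010000111100 → 1, fb=1
55: 10011000100001111001 → 1, fb=0
56: 00110001000011110010 → 0, fb=1
57: 01100010000111100101 → 0, fb=0
58: 11000100001111001010 → 1, fb=1
59: 10001000011110010101 → 1, fb=1
60: 00010000111100101011 → 0, fb=1
61: 00100001111001010111 → 0, fb=0
62: 01000011110010101110 → 0, fb=0
63: 10000111100101011100 → 1, fb=1
64: 00001111001010111001 → 0, fb=0
65: 00011110010101110010 → 0, fb=1
66: 00111100101011100101 → 0, fb=1
67: 01111001010111001011 → 0, fb=1
68: 11110010101110010111 → 1, fb=0
69: 11100101011100101110 → 1, fb=1
70: 11001010111001011101 → 1, fb=1
71: 10010101110010111011 → 1, fb=0
72: 00101011100101110110 → 0, fb=0
73: 01010111001011101100 → 0, fb=1
74: 10101110010111011001 → 1, fb=1
75: 01011100101110110011 → 0, fb=1
76: 10111001011101100111 → 1, fb=0
77: 01110010111011001110 → 0, fb=1
78: 11100101110110011101 → 1, fb=1
79: 11001011101100111011 → 1, fb=1
80: 10010111011001110111 → 1, fb=0
81: 00101110110011101110 → 0, fb=0
82: 01011101100111011100 → 0, fb=1
83: 10111011001110111001 → 1, fb=0
84: 01110110011101110010 → 0, fb=1
85: 11101100111011100101 → 1, fb=1
86: 11011001110111001011 → 1, fb=0
87: 10110011101110010110 → 1, fb=0
88: 01100111011100101100 → 0, fb=0
89: 11001110111001011000 → 1, fb=1
90: 10011101110010110001 → 1, fb=0
91: 00111011100101100010 → 0, fb=1
92: 01110111001011000101 → 0, fb=1
93: 11101110010110001011 → 1, fb=1
94: 11011100101100010111 → 1, fb=0
95: 10111001011000101110 → 1, fb=0
96: 01110010110001011100 → 0, fb=1
97: 11100101100010111001 → 1, fb=1
98: 11001011000101110011 → 1, fb=1
99: 10010110001011100111 → 1, fb=0
100: 00101100010111001110 → 0, fb=0
101: 01011000101110011100 → 0, fb=1
102: 10110001011100111001 → 1, fb=0
103: 01100010111001110010 → 0, fb=0
104: 11000101110011100100 → 1, fb=1
105: 10001011100111001001 → 1, fb=1
106: 00010111001110010011 → 0, fb=1
107: 00101110011100100111 → 0, fb=0
108: 01011100111001001110 → 0, fb=1
109: 10111001110010011101 → 1, fb=0
110: 01110011100100111010 → 0, fb=1
111: 11100111001001110101 → 1, fb=1
112: 11001110010011101011 → 1, fb=1
113: 10011100100111010111 → 1, fb=0
114: 00111001001110101110 → 0, fb=1
115: 01110010011101011101 → 0, fb=1
116: 11100100111010111011 → 1, fb=1
117: 11001001110101110111 → 1, fb=1
118: 10010011101011101111 → 1, fb=0
119: 00100111010111011110 → 0, fb=0
120: 01001110101110111100 → 0, fb=0
121: 10011101011101111000 → 1, fb=0
122: 00111010111011110000 → 0, fb=1
123: 01110101110111100001 → 0, fb=1
124: 11101011101111000011 → 1, fb=1
125: 11010111011110000111 → 1, fb=0
126: 10101110111100001110 → 1, fb=1

0110101001011111110100111000101000010100111111011010101100110001000011110010101110010111011001110111001011000101110011100100111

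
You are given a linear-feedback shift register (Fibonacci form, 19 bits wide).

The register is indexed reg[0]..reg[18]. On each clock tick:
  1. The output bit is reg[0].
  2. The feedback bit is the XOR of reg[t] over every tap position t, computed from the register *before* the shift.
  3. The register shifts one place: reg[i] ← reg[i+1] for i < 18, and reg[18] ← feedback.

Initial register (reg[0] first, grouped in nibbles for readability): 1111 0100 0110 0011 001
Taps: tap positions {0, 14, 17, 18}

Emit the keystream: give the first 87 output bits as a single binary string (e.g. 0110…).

111101000110001100110010110011101100000001111000000101100010010110001000110110000100001

step | reg (before) | out | fb
   0 | 1111010001100011001 | 1 | 1
   1 | 1110100011000110011 | 1 | 0
   2 | 1101000110001100110 | 1 | 0
   3 | 1010001100011001100 | 1 | 1
   4 | 0100011000110011001 | 0 | 0
   5 | 1000110001100110010 | 1 | 1
   6 | 0001100011001100101 | 0 | 1
   7 | 0011000110011001011 | 0 | 0
   8 | 0110001100110010110 | 0 | 0
   9 | 1100011001100101100 | 1 | 1
  10 | 1000110011001011001 | 1 | 1
  11 | 0001100110010110011 | 0 | 1
  12 | 0011001100101100111 | 0 | 0
  13 | 0110011001011001110 | 0 | 1
  14 | 1100110010110011101 | 1 | 1
  15 | 1001100101100111011 | 1 | 0
  16 | 0011001011001110110 | 0 | 0
  17 | 0110010110011101100 | 0 | 0
  18 | 1100101100111011000 | 1 | 0
  19 | 1001011001110110000 | 1 | 0
  20 | 0010110011101100000 | 0 | 0
  21 | 0101100111011000000 | 0 | 0
  22 | 1011001110110000000 | 1 | 1
  23 | 0110011101100000001 | 0 | 1
  24 | 1100111011000000011 | 1 | 1
  25 | 1001110110000000111 | 1 | 1
  26 | 0011101100000001111 | 0 | 0
  27 | 0111011000000011110 | 0 | 0
  28 | 1110110000000111100 | 1 | 0
  29 | 1101100000001111000 | 1 | 0
  30 | 1011000000011110000 | 1 | 0
  31 | 0110000000111100000 | 0 | 0
  32 | 1100000001111000000 | 1 | 1
  33 | 1000000011110000001 | 1 | 0
  34 | 0000000111100000010 | 0 | 1
  35 | 0000001111000000101 | 0 | 1
  36 | 0000011110000001011 | 0 | 0
  37 | 0000111100000010110 | 0 | 0
  38 | 0001111000000101100 | 0 | 0
  39 | 0011110000001011000 | 0 | 1
  40 | 0111100000010110001 | 0 | 0
  41 | 1111000000101100010 | 1 | 0
  42 | 1110000001011000100 | 1 | 1
  43 | 1100000010110001001 | 1 | 0
  44 | 1000000101100010010 | 1 | 1
  45 | 0000001011000100101 | 0 | 1
  46 | 0000010110001001011 | 0 | 0
  47 | 0000101100010010110 | 0 | 0
  48 | 0001011000100101100 | 0 | 0
  49 | 0010110001001011000 | 0 | 1
  50 | 0101100010010110001 | 0 | 0
  51 | 1011000100101100010 | 1 | 0
  52 | 0110001001011000100 | 0 | 0
  53 | 1100010010110001000 | 1 | 1
  54 | 1000100101100010001 | 1 | 1
  55 | 0001001011000100011 | 0 | 0
  56 | 0010010110001000110 | 0 | 1
  57 | 0100101100010001101 | 0 | 1
  58 | 1001011000100011011 | 1 | 0
  59 | 0010110001000110110 | 0 | 0
  60 | 0101100010001101100 | 0 | 0
  61 | 1011000100011011000 | 1 | 0
  62 | 0110001000110110000 | 0 | 1
  63 | 1100010001101100001 | 1 | 0
  64 | 1000100011011000010 | 1 | 0
  65 | 0001000110110000100 | 0 | 0
  66 | 0010001101100001000 | 0 | 0
  67 | 0100011011000010000 | 0 | 1
  68 | 1000110110000100001 | 1 | 0
  69 | 0001101100001000010 | 0 | 1
  70 | 0011011000010000101 | 0 | 1
  71 | 0110110000100001011 | 0 | 0
  72 | 1101100001000010110 | 1 | 1
  73 | 1011000010000101101 | 1 | 0
  74 | 0110000100001011010 | 0 | 0
  75 | 1100001000010110100 | 1 | 0
  76 | 1000010000101101000 | 1 | 1
  77 | 0000100001011010001 | 0 | 0
  78 | 0001000010110100010 | 0 | 1
  79 | 0010000101101000101 | 0 | 1
  80 | 0100001011010001011 | 0 | 0
  81 | 1000010110100010110 | 1 | 1
  82 | 0000101101000101101 | 0 | 1
  83 | 0001011010001011011 | 0 | 1
  84 | 0010110100010110111 | 0 | 1
  85 | 0101101000101101111 | 0 | 0
  86 | 1011010001011011110 | 1 | 1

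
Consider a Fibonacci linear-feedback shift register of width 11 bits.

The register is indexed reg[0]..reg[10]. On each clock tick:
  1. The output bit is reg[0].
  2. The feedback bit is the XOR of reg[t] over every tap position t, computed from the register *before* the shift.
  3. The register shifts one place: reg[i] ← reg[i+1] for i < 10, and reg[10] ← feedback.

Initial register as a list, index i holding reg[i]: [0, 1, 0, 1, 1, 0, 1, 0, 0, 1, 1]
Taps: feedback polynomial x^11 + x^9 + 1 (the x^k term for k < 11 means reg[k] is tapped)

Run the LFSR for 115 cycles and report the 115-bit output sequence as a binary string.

k : reg_k → out_k, fb_k
0: 01011010011 → 0, fb=1
1: 10110100111 → 1, fb=0
2: 01101001110 → 0, fb=1
3: 11010011101 → 1, fb=1
4: 10100111011 → 1, fb=0
5: 01001110110 → 0, fb=1
6: 10011101101 → 1, fb=1
7: 00111011011 → 0, fb=1
8: 01110110111 → 0, fb=1
9: 11101101111 → 1, fb=0
10: 11011011110 → 1, fb=0
11: 10110111100 → 1, fb=1
12: 01101111001 → 0, fb=0
13: 11011110010 → 1, fb=0
14: 10111100100 → 1, fb=1
15: 01111001001 → 0, fb=0
16: 11110010010 → 1, fb=0
17: 11100100100 → 1, fb=1
18: 11001001001 → 1, fb=1
19: 10010010011 → 1, fb=0
20: 00100100110 → 0, fb=1
21: 01001001101 → 0, fb=0
22: 10010011010 → 1, fb=0
23: 00100110100 → 0, fb=0
24: 01001101000 → 0, fb=0
25: 10011010000 → 1, fb=1
26: 00110100001 → 0, fb=0
27: 01101000010 → 0, fb=1
28: 11010000101 → 1, fb=1
29: 10100001011 → 1, fb=0
30: 01000010110 → 0, fb=1
31: 10000101101 → 1, fb=1
32: 00001011011 → 0, fb=1
33: 00010110111 → 0, fb=1
34: 00101101111 → 0, fb=1
35: 01011011111 → 0, fb=1
36: 10110111111 → 1, fb=0
37: 01101111110 → 0, fb=1
38: 11011111101 → 1, fb=1
39: 10111111011 → 1, fb=0
40: 01111110110 → 0, fb=1
41: 11111101101 → 1, fb=1
42: 11111011011 → 1, fb=0
43: 11110110110 → 1, fb=0
44: 11101101100 → 1, fb=1
45: 11011011001 → 1, fb=1
46: 10110110011 → 1, fb=0
47: 01101100110 → 0, fb=1
48: 11011001101 → 1, fb=1
49: 10110011011 → 1, fb=0
50: 01100110110 → 0, fb=1
51: 11001101101 → 1, fb=1
52: 10011011011 → 1, fb=0
53: 00110110110 → 0, fb=1
54: 01101101101 → 0, fb=0
55: 11011011010 → 1, fb=0
56: 10110110100 → 1, fb=1
57: 01101101001 → 0, fb=0
58: 11011010010 → 1, fb=0
59: 10110100100 → 1, fb=1
60: 01101001001 → 0, fb=0
61: 11010010010 → 1, fb=0
62: 10100100100 → 1, fb=1
63: 01001001001 → 0, fb=0
64: 10010010010 → 1, fb=0
65: 00100100100 → 0, fb=0
66: 01001001000 → 0, fb=0
67: 10010010000 → 1, fb=1
68: 00100100001 → 0, fb=0
69: 01001000010 → 0, fb=1
70: 10010000101 → 1, fb=1
71: 00100001011 → 0, fb=1
72: 01000010111 → 0, fb=1
73: 10000101111 → 1, fb=0
74: 00001011110 → 0, fb=1
75: 00010111101 → 0, fb=0
76: 00101111010 → 0, fb=1
77: 01011110101 → 0, fb=0
78: 10111101010 → 1, fb=0
79: 01111010100 → 0, fb=0
80: 11110101000 → 1, fb=1
81: 11101010001 → 1, fb=1
82: 11010100011 → 1, fb=0
83: 10101000110 → 1, fb=0
84: 01010001100 → 0, fb=0
85: 10100011000 → 1, fb=1
86: 01000110001 → 0, fb=0
87: 10001100010 → 1, fb=0
88: 00011000100 → 0, fb=0
89: 00110001000 → 0, fb=0
90: 01100010000 → 0, fb=0
91: 11000100000 → 1, fb=1
92: 10001000001 → 1, fb=1
93: 00010000011 → 0, fb=1
94: 00100000111 → 0, fb=1
95: 01000001111 → 0, fb=1
96: 10000011111 → 1, fb=0
97: 00000111110 → 0, fb=1
98: 00001111101 → 0, fb=0
99: 00011111010 → 0, fb=1
100: 00111110101 → 0, fb=0
101: 01111101010 → 0, fb=1
102: 11111010101 → 1, fb=1
103: 11110101011 → 1, fb=0
104: 11101010110 → 1, fb=0
105: 11010101100 → 1, fb=1
106: 10101011001 → 1, fb=1
107: 01010110011 → 0, fb=1
108: 10101100111 → 1, fb=0
109: 01011001110 → 0, fb=1
110: 10110011101 → 1, fb=1
111: 01100111011 → 0, fb=1
112: 11001110111 → 1, fb=0
113: 10011101110 → 1, fb=0
114: 00111011100 → 0, fb=0

0101101001110110111100100100110100001011011111101101100110110110100100100100001011110101000110001000001111101010110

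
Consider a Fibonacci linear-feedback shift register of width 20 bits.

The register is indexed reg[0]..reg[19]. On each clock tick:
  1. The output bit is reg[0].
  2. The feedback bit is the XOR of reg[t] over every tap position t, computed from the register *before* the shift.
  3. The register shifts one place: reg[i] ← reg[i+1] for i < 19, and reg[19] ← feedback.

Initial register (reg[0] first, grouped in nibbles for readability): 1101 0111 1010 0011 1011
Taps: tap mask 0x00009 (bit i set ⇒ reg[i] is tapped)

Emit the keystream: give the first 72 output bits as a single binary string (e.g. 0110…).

tick  register→output (feedback)
  0  11010111101000111011→1 (0)
  1  10101111010001110110→1 (1)
  2  01011110100011101101→0 (1)
  3  10111101000111011011→1 (0)
  4  01111010001110110110→0 (1)
  5  11110100011101101101→1 (0)
  6  11101000111011011010→1 (1)
  7  11010001110110110101→1 (0)
  8  10100011101101101010→1 (1)
  9  01000111011011010101→0 (0)
 10  10001110110110101010→1 (1)
 11  00011101101101010101→0 (1)
 12  00111011011010101011→0 (1)
 13  01110110110101010111→0 (1)
 14  11101101101010101111→1 (1)
 15  11011011010101011111→1 (0)
 16  10110110101010111110→1 (0)
 17  01101101010101111100→0 (0)
 18  11011010101011111000→1 (0)
 19  10110101010111110000→1 (0)
 20  01101010101111100000→0 (0)
 21  11010101011111000000→1 (0)
 22  10101010111110000000→1 (1)
 23  01010101111100000001→0 (1)
 24  10101011111000000011→1 (1)
 25  01010111110000000111→0 (1)
 26  10101111100000001111→1 (1)
 27  01011111000000011111→0 (1)
 28  10111110000000111111→1 (0)
 29  01111100000001111110→0 (1)
 30  11111000000011111101→1 (0)
 31  11110000000111111010→1 (0)
 32  11100000001111110100→1 (1)
 33  11000000011111101001→1 (1)
 34  10000000111111010011→1 (1)
 35  00000001111110100111→0 (0)
 36  00000011111101001110→0 (0)
 37  00000111111010011100→0 (0)
 38  00001111110100111000→0 (0)
 39  00011111101001110000→0 (1)
 40  00111111010011100001→0 (1)
 41  01111110100111000011→0 (1)
 42  11111101001110000111→1 (0)
 43  11111010011100001110→1 (0)
 44  11110100111000011100→1 (0)
 45  11101001110000111000→1 (1)
 46  11010011100001110001→1 (0)
 47  10100111000011100010→1 (1)
 48  01001110000111000101→0 (0)
 49  10011100001110001010→1 (0)
 50  00111000011100010100→0 (1)
 51  01110000111000101001→0 (1)
 52  11100001110001010011→1 (1)
 53  11000011100010100111→1 (1)
 54  10000111000101001111→1 (1)
 55  00001110001010011111→0 (0)
 56  00011100010100111110→0 (1)
 57  00111000101001111101→0 (1)
 58  01110001010011111011→0 (1)
 59  11100010100111110111→1 (1)
 60  11000101001111101111→1 (1)
 61  10001010011111011111→1 (1)
 62  00010100111110111111→0 (1)
 63  00101001111101111111→0 (0)
 64  01010011111011111110→0 (1)
 65  10100111110111111101→1 (1)
 66  01001111101111111011→0 (0)
 67  10011111011111110110→1 (0)
 68  00111110111111101100→0 (1)
 69  01111101111111011001→0 (1)
 70  11111011111110110011→1 (0)
 71  11110111111101100110→1 (0)

110101111010001110110110101010111110000000111111010011100001110001010011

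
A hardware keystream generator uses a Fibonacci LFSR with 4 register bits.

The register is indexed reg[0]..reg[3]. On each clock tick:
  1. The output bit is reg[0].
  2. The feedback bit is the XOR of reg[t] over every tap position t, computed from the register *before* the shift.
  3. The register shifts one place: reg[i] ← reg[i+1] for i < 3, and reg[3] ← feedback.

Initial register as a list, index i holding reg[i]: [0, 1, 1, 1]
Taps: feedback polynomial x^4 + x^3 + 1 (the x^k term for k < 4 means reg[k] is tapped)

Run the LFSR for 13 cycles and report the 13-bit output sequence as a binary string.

0111101011001

step | reg (before) | out | fb
   0 | 0111 | 0 | 1
   1 | 1111 | 1 | 0
   2 | 1110 | 1 | 1
   3 | 1101 | 1 | 0
   4 | 1010 | 1 | 1
   5 | 0101 | 0 | 1
   6 | 1011 | 1 | 0
   7 | 0110 | 0 | 0
   8 | 1100 | 1 | 1
   9 | 1001 | 1 | 0
  10 | 0010 | 0 | 0
  11 | 0100 | 0 | 0
  12 | 1000 | 1 | 1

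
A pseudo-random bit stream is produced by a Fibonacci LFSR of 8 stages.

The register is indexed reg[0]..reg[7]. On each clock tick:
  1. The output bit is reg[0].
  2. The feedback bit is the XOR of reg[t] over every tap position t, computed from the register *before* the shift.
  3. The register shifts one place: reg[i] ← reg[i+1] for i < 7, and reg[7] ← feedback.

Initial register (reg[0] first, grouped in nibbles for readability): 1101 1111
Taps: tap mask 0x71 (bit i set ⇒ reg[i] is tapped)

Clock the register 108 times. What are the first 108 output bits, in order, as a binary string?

110111110000110100110101101101010000010011101100100100110000001110100100011100010000000101100011110100001111

step | reg (before) | out | fb
   0 | 11011111 | 1 | 0
   1 | 10111110 | 1 | 0
   2 | 01111100 | 0 | 0
   3 | 11111000 | 1 | 0
   4 | 11110000 | 1 | 1
   5 | 11100001 | 1 | 1
   6 | 11000011 | 1 | 0
   7 | 10000110 | 1 | 1
   8 | 00001101 | 0 | 0
   9 | 00011010 | 0 | 0
  10 | 00110100 | 0 | 1
  11 | 01101001 | 0 | 1
  12 | 11010011 | 1 | 0
  13 | 10100110 | 1 | 1
  14 | 01001101 | 0 | 0
  15 | 10011010 | 1 | 1
  16 | 00110101 | 0 | 1
  17 | 01101011 | 0 | 0
  18 | 11010110 | 1 | 1
  19 | 10101101 | 1 | 1
  20 | 01011011 | 0 | 0
  21 | 10110110 | 1 | 1
  22 | 01101101 | 0 | 0
  23 | 11011010 | 1 | 1
  24 | 10110101 | 1 | 0
  25 | 01101010 | 0 | 0
  26 | 11010100 | 1 | 0
  27 | 10101000 | 1 | 0
  28 | 01010000 | 0 | 0
  29 | 10100000 | 1 | 1
  30 | 01000001 | 0 | 0
  31 | 10000010 | 1 | 0
  32 | 00000100 | 0 | 1
  33 | 00001001 | 0 | 1
  34 | 00010011 | 0 | 1
  35 | 00100111 | 0 | 0
  36 | 01001110 | 0 | 1
  37 | 10011101 | 1 | 1
  38 | 00111011 | 0 | 0
  39 | 01110110 | 0 | 0
  40 | 11101100 | 1 | 1
  41 | 11011001 | 1 | 0
  42 | 10110010 | 1 | 0
  43 | 01100100 | 0 | 1
  44 | 11001001 | 1 | 0
  45 | 10010010 | 1 | 0
  46 | 00100100 | 0 | 1
  47 | 01001001 | 0 | 1
  48 | 10010011 | 1 | 0
  49 | 00100110 | 0 | 0
  50 | 01001100 | 0 | 0
  51 | 10011000 | 1 | 0
  52 | 00110000 | 0 | 0
  53 | 01100000 | 0 | 0
  54 | 11000000 | 1 | 1
  55 | 10000001 | 1 | 1
  56 | 00000011 | 0 | 1
  57 | 00000111 | 0 | 0
  58 | 00001110 | 0 | 1
  59 | 00011101 | 0 | 0
  60 | 00111010 | 0 | 0
  61 | 01110100 | 0 | 1
  62 | 11101001 | 1 | 0
  63 | 11010010 | 1 | 0
  64 | 10100100 | 1 | 0
  65 | 01001000 | 0 | 1
  66 | 10010001 | 1 | 1
  67 | 00100011 | 0 | 1
  68 | 01000111 | 0 | 0
  69 | 10001110 | 1 | 0
  70 | 00011100 | 0 | 0
  71 | 00111000 | 0 | 1
  72 | 01110001 | 0 | 0
  73 | 11100010 | 1 | 0
  74 | 11000100 | 1 | 0
  75 | 10001000 | 1 | 0
  76 | 00010000 | 0 | 0
  77 | 00100000 | 0 | 0
  78 | 01000000 | 0 | 0
  79 | 10000000 | 1 | 1
  80 | 00000001 | 0 | 0
  81 | 00000010 | 0 | 1
  82 | 00000101 | 0 | 1
  83 | 00001011 | 0 | 0
  84 | 00010110 | 0 | 0
  85 | 00101100 | 0 | 0
  86 | 01011000 | 0 | 1
  87 | 10110001 | 1 | 1
  88 | 01100011 | 0 | 1
  89 | 11000111 | 1 | 1
  90 | 10001111 | 1 | 0
  91 | 00011110 | 0 | 1
  92 | 00111101 | 0 | 0
  93 | 01111010 | 0 | 0
  94 | 11110100 | 1 | 0
  95 | 11101000 | 1 | 0
  96 | 11010000 | 1 | 1
  97 | 10100001 | 1 | 1
  98 | 01000011 | 0 | 1
  99 | 10000111 | 1 | 1
 100 | 00001111 | 0 | 1
 101 | 00011111 | 0 | 1
 102 | 00111111 | 0 | 1
 103 | 01111111 | 0 | 1
 104 | 11111111 | 1 | 0
 105 | 11111110 | 1 | 0
 106 | 11111100 | 1 | 1
 107 | 11111001 | 1 | 0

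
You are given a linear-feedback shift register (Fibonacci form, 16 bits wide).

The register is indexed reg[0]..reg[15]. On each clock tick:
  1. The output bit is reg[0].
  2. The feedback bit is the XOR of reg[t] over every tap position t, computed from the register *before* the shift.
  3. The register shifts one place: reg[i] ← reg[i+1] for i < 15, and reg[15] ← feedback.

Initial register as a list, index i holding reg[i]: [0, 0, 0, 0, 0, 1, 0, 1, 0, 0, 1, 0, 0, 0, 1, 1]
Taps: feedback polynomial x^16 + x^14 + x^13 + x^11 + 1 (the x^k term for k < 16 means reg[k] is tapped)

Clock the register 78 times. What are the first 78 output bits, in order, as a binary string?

000001010010001110001010100001101101001011110011110001010011000001011010001011

k : reg_k → out_k, fb_k
0: 0000010100100011 → 0, fb=1
1: 0000101001000111 → 0, fb=0
2: 0001010010001110 → 0, fb=0
3: 0010100100011100 → 0, fb=0
4: 0101001000111000 → 0, fb=1
5: 1010010001110001 → 1, fb=0
6: 0100100011100010 → 0, fb=1
7: 1001000111000101 → 1, fb=0
8: 0010001110001010 → 0, fb=1
9: 0100011100010101 → 0, fb=0
10: 1000111000101010 → 1, fb=0
11: 0001110001010100 → 0, fb=0
12: 0011100010101000 → 0, fb=0
13: 0111000101010000 → 0, fb=1
14: 1110001010100001 → 1, fb=1
15: 1100010101000011 → 1, fb=0
16: 1000101010000110 → 1, fb=1
17: 0001010100001101 → 0, fb=1
18: 0010101000011011 → 0, fb=0
19: 0101010000110110 → 0, fb=1
20: 1010100001101101 → 1, fb=0
21: 0101000011011010 → 0, fb=0
22: 1010000110110100 → 1, fb=1
23: 0100001101101001 → 0, fb=0
24: 1000011011010010 → 1, fb=1
25: 0000110110100101 → 0, fb=1
26: 0001101101001011 → 0, fb=1
27: 0011011010010111 → 0, fb=1
28: 0110110100101111 → 0, fb=0
29: 1101101001011110 → 1, fb=0
30: 1011010010111100 → 1, fb=1
31: 0110100101111001 → 0, fb=1
32: 1101001011110011 → 1, fb=1
33: 1010010111100111 → 1, fb=1
34: 0100101111001111 → 0, fb=0
35: 1001011110011110 → 1, fb=0
36: 0010111100111100 → 0, fb=0
37: 0101111001111000 → 0, fb=1
38: 1011110011110001 → 1, fb=0
39: 0111100111100010 → 0, fb=1
40: 1111001111000101 → 1, fb=0
41: 1110011110001010 → 1, fb=0
42: 1100111100010100 → 1, fb=1
43: 1001111000101001 → 1, fb=1
44: 0011110001010011 → 0, fb=0
45: 0111100010100110 → 0, fb=0
46: 1111000101001100 → 1, fb=0
47: 1110001010011000 → 1, fb=0
48: 1100010100110000 → 1, fb=0
49: 1000101001100000 → 1, fb=1
50: 0001010011000001 → 0, fb=0
51: 0010100110000010 → 0, fb=1
52: 0101001100000101 → 0, fb=1
53: 1010011000001011 → 1, fb=0
54: 0100110000010110 → 0, fb=1
55: 1001100000101101 → 1, fb=0
56: 0011000001011010 → 0, fb=0
57: 0110000010110100 → 0, fb=0
58: 1100000101101000 → 1, fb=1
59: 1000001011010001 → 1, fb=0
60: 0000010110100010 → 0, fb=1
61: 0000101101000101 → 0, fb=1
62: 0001011010001011 → 0, fb=1
63: 0010110100010111 → 0, fb=1
64: 0101101000101111 → 0, fb=0
65: 1011010001011110 → 1, fb=0
66: 0110100010111100 → 0, fb=0
67: 1101000101111000 → 1, fb=0
68: 1010001011110000 → 1, fb=0
69: 0100010111100000 → 0, fb=0
70: 1000101111000000 → 1, fb=1
71: 0001011110000001 → 0, fb=0
72: 0010111100000010 → 0, fb=1
73: 0101111000000101 → 0, fb=1
74: 1011110000001011 → 1, fb=0
75: 0111100000010110 → 0, fb=1
76: 1111000000101101 → 1, fb=0
77: 1110000001011010 → 1, fb=1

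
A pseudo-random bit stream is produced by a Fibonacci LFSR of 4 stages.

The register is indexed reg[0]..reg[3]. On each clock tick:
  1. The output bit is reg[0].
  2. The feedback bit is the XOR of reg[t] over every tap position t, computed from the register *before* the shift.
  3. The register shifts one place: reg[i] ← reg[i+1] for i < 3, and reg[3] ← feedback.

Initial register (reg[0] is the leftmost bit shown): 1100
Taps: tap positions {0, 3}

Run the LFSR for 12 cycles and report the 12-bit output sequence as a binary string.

110010001111

step | reg (before) | out | fb
   0 | 1100 | 1 | 1
   1 | 1001 | 1 | 0
   2 | 0010 | 0 | 0
   3 | 0100 | 0 | 0
   4 | 1000 | 1 | 1
   5 | 0001 | 0 | 1
   6 | 0011 | 0 | 1
   7 | 0111 | 0 | 1
   8 | 1111 | 1 | 0
   9 | 1110 | 1 | 1
  10 | 1101 | 1 | 0
  11 | 1010 | 1 | 1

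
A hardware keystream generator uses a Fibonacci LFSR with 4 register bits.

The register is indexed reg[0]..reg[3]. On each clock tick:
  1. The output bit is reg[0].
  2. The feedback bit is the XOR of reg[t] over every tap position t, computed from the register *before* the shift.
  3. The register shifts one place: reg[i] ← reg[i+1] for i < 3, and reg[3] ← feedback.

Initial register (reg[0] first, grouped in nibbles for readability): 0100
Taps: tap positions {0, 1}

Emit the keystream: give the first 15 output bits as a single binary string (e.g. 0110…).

010011010111100

k : reg_k → out_k, fb_k
0: 0100 → 0, fb=1
1: 1001 → 1, fb=1
2: 0011 → 0, fb=0
3: 0110 → 0, fb=1
4: 1101 → 1, fb=0
5: 1010 → 1, fb=1
6: 0101 → 0, fb=1
7: 1011 → 1, fb=1
8: 0111 → 0, fb=1
9: 1111 → 1, fb=0
10: 1110 → 1, fb=0
11: 1100 → 1, fb=0
12: 1000 → 1, fb=1
13: 0001 → 0, fb=0
14: 0010 → 0, fb=0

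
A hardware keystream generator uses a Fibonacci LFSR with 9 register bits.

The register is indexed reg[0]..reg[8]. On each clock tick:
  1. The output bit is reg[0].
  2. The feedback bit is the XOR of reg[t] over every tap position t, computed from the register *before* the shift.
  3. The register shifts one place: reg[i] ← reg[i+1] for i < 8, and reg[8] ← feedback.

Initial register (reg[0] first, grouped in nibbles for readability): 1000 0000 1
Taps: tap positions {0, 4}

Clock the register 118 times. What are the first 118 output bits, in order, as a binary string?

1000000011000110010100011010010111111101000101100011101011001011001111000111110111010000011010110110111011000001011010

k : reg_k → out_k, fb_k
0: 100000001 → 1, fb=1
1: 000000011 → 0, fb=0
2: 000000110 → 0, fb=0
3: 000001100 → 0, fb=0
4: 000011000 → 0, fb=1
5: 000110001 → 0, fb=1
6: 001100011 → 0, fb=0
7: 011000110 → 0, fb=0
8: 110001100 → 1, fb=1
9: 100011001 → 1, fb=0
10: 000110010 → 0, fb=1
11: 001100101 → 0, fb=0
12: 011001010 → 0, fb=0
13: 110010100 → 1, fb=0
14: 100101000 → 1, fb=1
15: 001010001 → 0, fb=1
16: 010100011 → 0, fb=0
17: 101000110 → 1, fb=1
18: 010001101 → 0, fb=0
19: 100011010 → 1, fb=0
20: 000110100 → 0, fb=1
21: 001101001 → 0, fb=0
22: 011010010 → 0, fb=1
23: 110100101 → 1, fb=1
24: 101001011 → 1, fb=1
25: 010010111 → 0, fb=1
26: 100101111 → 1, fb=1
27: 001011111 → 0, fb=1
28: 010111111 → 0, fb=1
29: 101111111 → 1, fb=0
30: 011111110 → 0, fb=1
31: 111111101 → 1, fb=0
32: 111111010 → 1, fb=0
33: 111110100 → 1, fb=0
34: 111101000 → 1, fb=1
35: 111010001 → 1, fb=0
36: 110100010 → 1, fb=1
37: 101000101 → 1, fb=1
38: 010001011 → 0, fb=0
39: 100010110 → 1, fb=0
40: 000101100 → 0, fb=0
41: 001011000 → 0, fb=1
42: 010110001 → 0, fb=1
43: 101100011 → 1, fb=1
44: 011000111 → 0, fb=0
45: 110001110 → 1, fb=1
46: 100011101 → 1, fb=0
47: 000111010 → 0, fb=1
48: 001110101 → 0, fb=1
49: 011101011 → 0, fb=0
50: 111010110 → 1, fb=0
51: 110101100 → 1, fb=1
52: 101011001 → 1, fb=0
53: 010110010 → 0, fb=1
54: 101100101 → 1, fb=1
55: 011001011 → 0, fb=0
56: 110010110 → 1, fb=0
57: 100101100 → 1, fb=1
58: 001011001 → 0, fb=1
59: 010110011 → 0, fb=1
60: 101100111 → 1, fb=1
61: 011001111 → 0, fb=0
62: 110011110 → 1, fb=0
63: 100111100 → 1, fb=0
64: 001111000 → 0, fb=1
65: 011110001 → 0, fb=1
66: 111100011 → 1, fb=1
67: 111000111 → 1, fb=1
68: 110001111 → 1, fb=1
69: 100011111 → 1, fb=0
70: 000111110 → 0, fb=1
71: 001111101 → 0, fb=1
72: 011111011 → 0, fb=1
73: 111110111 → 1, fb=0
74: 111101110 → 1, fb=1
75: 111011101 → 1, fb=0
76: 110111010 → 1, fb=0
77: 101110100 → 1, fb=0
78: 011101000 → 0, fb=0
79: 111010000 → 1, fb=0
80: 110100000 → 1, fb=1
81: 101000001 → 1, fb=1
82: 010000011 → 0, fb=0
83: 100000110 → 1, fb=1
84: 000001101 → 0, fb=0
85: 000011010 → 0, fb=1
86: 000110101 → 0, fb=1
87: 001101011 → 0, fb=0
88: 011010110 → 0, fb=1
89: 110101101 → 1, fb=1
90: 101011011 → 1, fb=0
91: 010110110 → 0, fb=1
92: 101101101 → 1, fb=1
93: 011011011 → 0, fb=1
94: 110110111 → 1, fb=0
95: 101101110 → 1, fb=1
96: 011011101 → 0, fb=1
97: 110111011 → 1, fb=0
98: 101110110 → 1, fb=0
99: 011101100 → 0, fb=0
100: 111011000 → 1, fb=0
101: 110110000 → 1, fb=0
102: 101100000 → 1, fb=1
103: 011000001 → 0, fb=0
104: 110000010 → 1, fb=1
105: 100000101 → 1, fb=1
106: 000001011 → 0, fb=0
107: 000010110 → 0, fb=1
108: 000101101 → 0, fb=0
109: 001011010 → 0, fb=1
110: 010110101 → 0, fb=1
111: 101101011 → 1, fb=1
112: 011010111 → 0, fb=1
113: 110101111 → 1, fb=1
114: 101011111 → 1, fb=0
115: 010111110 → 0, fb=1
116: 101111101 → 1, fb=0
117: 011111010 → 0, fb=1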